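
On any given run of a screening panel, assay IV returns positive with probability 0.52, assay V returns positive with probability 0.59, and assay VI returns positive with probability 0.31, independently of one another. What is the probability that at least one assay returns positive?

0.864208

Since the events are independent, P(none) is the product of the individual non-occurrence probabilities.
P(none) = (1 − 0.52) × (1 − 0.59) × (1 − 0.31) = 0.48 × 0.41 × 0.69 = 0.135792
P(at least one) = 1 − 0.135792 = 0.864208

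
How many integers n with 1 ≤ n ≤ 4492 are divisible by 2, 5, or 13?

2246 + 898 + 345 − 449 − 172 − 69 + 34 = 2833

2833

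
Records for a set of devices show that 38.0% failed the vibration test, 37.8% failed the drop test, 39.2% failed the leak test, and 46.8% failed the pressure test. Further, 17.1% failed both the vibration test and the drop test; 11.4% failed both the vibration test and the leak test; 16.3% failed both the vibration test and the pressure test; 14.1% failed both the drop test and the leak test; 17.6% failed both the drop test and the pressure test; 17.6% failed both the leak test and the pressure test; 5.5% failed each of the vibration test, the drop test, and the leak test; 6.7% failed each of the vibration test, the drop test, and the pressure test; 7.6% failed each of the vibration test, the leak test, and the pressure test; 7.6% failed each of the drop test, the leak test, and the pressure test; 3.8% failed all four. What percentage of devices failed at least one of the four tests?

By inclusion-exclusion,
P(≥1) = 38.0 + 37.8 + 39.2 + 46.8 − 17.1 − 11.4 − 16.3 − 14.1 − 17.6 − 17.6 + 5.5 + 6.7 + 7.6 + 7.6 − 3.8 = 91.3%

91.3%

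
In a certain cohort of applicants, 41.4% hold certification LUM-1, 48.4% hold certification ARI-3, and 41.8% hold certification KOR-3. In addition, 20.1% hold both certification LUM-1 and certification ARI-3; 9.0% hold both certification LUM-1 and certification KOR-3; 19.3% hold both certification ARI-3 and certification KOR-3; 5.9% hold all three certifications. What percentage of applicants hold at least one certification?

By inclusion-exclusion,
P(union) = 41.4 + 48.4 + 41.8 − 20.1 − 9.0 − 19.3 + 5.9 = 89.1%

89.1%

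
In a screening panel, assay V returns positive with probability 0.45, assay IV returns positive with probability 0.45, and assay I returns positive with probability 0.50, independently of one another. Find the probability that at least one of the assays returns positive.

0.84875

P(none) = (1 − 0.45) × (1 − 0.45) × (1 − 0.50) = 0.55 × 0.55 × 0.50 = 0.15125
P(at least one) = 1 − 0.15125 = 0.84875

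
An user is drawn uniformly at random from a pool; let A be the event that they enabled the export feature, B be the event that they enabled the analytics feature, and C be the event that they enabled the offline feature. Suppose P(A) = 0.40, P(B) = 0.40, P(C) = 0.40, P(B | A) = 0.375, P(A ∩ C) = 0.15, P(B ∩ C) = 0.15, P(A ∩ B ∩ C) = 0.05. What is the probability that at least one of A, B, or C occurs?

P(A ∩ B) = P(A)·P(B|A) = 0.40 × 0.375 = 0.15
Apply inclusion-exclusion:
P(A ∪ B ∪ C) = 0.40 + 0.40 + 0.40 − 0.15 − 0.15 − 0.15 + 0.05 = 0.80

0.80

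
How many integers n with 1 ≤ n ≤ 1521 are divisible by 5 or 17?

Using inclusion–exclusion:
304 + 89 − 17 = 376

376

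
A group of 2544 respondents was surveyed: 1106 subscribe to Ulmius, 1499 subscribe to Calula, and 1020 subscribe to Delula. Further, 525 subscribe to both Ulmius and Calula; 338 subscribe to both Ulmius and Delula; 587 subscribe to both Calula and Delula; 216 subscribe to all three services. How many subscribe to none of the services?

153

By inclusion-exclusion,
|at least one| = 1106 + 1499 + 1020 − 525 − 338 − 587 + 216 = 2391
None: 2544 − 2391 = 153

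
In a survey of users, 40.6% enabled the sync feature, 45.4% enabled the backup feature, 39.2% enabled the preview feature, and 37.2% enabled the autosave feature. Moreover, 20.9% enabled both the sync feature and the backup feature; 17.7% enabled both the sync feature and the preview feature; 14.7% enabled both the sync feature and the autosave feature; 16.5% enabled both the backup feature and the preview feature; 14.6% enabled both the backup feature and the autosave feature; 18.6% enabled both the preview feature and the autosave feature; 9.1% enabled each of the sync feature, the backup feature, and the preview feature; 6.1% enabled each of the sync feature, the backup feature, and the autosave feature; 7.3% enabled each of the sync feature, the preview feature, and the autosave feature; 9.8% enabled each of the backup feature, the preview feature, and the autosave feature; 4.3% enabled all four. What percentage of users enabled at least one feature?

87.4%

By inclusion-exclusion,
P(≥1) = 40.6 + 45.4 + 39.2 + 37.2 − 20.9 − 17.7 − 14.7 − 16.5 − 14.6 − 18.6 + 9.1 + 6.1 + 7.3 + 9.8 − 4.3 = 87.4%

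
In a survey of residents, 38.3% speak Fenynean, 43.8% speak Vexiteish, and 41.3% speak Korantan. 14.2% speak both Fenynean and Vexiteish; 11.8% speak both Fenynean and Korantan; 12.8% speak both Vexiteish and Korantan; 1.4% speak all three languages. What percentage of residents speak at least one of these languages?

By inclusion-exclusion,
P(at least one) = 38.3 + 43.8 + 41.3 − 14.2 − 11.8 − 12.8 + 1.4 = 86.0%

86.0%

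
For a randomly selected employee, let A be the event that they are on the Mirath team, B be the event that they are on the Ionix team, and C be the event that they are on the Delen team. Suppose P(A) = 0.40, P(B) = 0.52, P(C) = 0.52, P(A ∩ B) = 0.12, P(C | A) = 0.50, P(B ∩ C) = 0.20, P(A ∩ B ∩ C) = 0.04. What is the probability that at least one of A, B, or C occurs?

P(A ∩ C) = P(A)·P(C|A) = 0.40 × 0.50 = 0.20
Inclusion–exclusion gives
P(A ∪ B ∪ C) = 0.40 + 0.52 + 0.52 − 0.12 − 0.20 − 0.20 + 0.04 = 0.96

0.96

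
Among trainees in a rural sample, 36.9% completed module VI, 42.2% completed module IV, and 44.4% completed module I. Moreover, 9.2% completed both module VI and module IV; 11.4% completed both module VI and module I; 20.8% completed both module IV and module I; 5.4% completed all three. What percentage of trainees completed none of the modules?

By inclusion–exclusion:
P(≥1) = 36.9 + 42.2 + 44.4 − 9.2 − 11.4 − 20.8 + 5.4 = 87.5%
P(none) = 100% − 87.5% = 12.5%

12.5%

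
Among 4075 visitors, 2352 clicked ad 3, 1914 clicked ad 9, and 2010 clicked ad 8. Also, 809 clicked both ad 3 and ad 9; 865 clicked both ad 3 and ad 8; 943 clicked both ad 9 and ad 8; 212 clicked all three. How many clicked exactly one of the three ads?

1678

Using the inclusion–exclusion count for exactly one event:
|exactly one| = 2352 + 1914 + 2010 − 2·809 − 2·865 − 2·943 + 3·212 = 1678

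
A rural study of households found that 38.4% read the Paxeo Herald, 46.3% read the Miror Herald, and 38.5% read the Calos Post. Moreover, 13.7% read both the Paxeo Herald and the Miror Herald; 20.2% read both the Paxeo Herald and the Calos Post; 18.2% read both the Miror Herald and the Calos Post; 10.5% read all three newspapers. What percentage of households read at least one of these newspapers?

81.6%

Inclusion–exclusion gives
P(at least one) = 38.4 + 46.3 + 38.5 − 13.7 − 20.2 − 18.2 + 10.5 = 81.6%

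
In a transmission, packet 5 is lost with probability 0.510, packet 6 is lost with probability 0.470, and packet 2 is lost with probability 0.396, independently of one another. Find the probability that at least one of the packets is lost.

0.8431412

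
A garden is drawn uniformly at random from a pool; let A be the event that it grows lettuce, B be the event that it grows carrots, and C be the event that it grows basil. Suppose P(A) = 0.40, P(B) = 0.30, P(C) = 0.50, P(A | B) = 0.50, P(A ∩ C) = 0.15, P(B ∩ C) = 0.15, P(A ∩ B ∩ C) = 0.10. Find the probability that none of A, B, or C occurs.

P(A ∩ B) = P(B)·P(A|B) = 0.30 × 0.50 = 0.15
P(A ∪ B ∪ C) = 0.40 + 0.30 + 0.50 − 0.15 − 0.15 − 0.15 + 0.10 = 0.85
P(none) = 1 − 0.85 = 0.15

0.15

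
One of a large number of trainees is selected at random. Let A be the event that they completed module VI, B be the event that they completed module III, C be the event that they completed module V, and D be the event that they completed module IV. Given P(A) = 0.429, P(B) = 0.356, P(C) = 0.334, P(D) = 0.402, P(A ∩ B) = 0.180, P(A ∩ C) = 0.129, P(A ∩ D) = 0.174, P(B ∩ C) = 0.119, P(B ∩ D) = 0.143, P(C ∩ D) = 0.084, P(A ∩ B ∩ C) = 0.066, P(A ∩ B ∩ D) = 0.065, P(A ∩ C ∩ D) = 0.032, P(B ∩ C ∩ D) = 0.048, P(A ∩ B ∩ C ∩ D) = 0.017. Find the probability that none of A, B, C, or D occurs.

0.114

P(A ∪ B ∪ C ∪ D) = 0.429 + 0.356 + 0.334 + 0.402 − 0.180 − 0.129 − 0.174 − 0.119 − 0.143 − 0.084 + 0.066 + 0.065 + 0.032 + 0.048 − 0.017 = 0.886
P(none) = 1 − 0.886 = 0.114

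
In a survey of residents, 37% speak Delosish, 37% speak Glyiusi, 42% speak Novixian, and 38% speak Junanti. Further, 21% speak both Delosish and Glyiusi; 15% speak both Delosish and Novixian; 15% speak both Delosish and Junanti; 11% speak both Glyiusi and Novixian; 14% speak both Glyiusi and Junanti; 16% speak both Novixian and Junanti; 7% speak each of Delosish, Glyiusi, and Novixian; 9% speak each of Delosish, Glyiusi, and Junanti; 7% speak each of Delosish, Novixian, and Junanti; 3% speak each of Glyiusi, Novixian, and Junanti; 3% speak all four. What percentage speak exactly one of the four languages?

P(exactly one) = 37 + 37 + 42 + 38 − 2·21 − 2·15 − 2·15 − 2·11 − 2·14 − 2·16 + 3·7 + 3·9 + 3·7 + 3·3 − 4·3 = 36%

36%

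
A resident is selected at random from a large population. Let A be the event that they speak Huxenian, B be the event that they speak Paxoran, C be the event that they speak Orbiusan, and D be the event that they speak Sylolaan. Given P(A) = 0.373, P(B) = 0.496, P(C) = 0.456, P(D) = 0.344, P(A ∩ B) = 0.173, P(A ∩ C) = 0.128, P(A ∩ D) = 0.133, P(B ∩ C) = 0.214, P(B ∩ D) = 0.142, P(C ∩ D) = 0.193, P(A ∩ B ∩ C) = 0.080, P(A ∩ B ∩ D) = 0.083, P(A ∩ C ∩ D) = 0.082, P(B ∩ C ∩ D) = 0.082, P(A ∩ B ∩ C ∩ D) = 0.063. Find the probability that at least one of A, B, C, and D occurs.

Using inclusion–exclusion:
P(A ∪ B ∪ C ∪ D) = 0.373 + 0.496 + 0.456 + 0.344 − 0.173 − 0.128 − 0.133 − 0.214 − 0.142 − 0.193 + 0.080 + 0.083 + 0.082 + 0.082 − 0.063 = 0.950

0.950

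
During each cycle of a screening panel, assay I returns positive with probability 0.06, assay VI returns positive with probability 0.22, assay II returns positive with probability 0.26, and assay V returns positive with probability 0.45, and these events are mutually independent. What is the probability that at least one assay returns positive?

P(none) = (1 − 0.06) × (1 − 0.22) × (1 − 0.26) × (1 − 0.45) = 0.94 × 0.78 × 0.74 × 0.55 = 0.2984124
P(at least one) = 1 − 0.2984124 = 0.7015876

0.7015876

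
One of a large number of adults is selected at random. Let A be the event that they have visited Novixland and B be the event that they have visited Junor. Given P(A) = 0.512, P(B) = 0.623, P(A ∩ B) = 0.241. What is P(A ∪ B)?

0.894

Using inclusion–exclusion:
P(A ∪ B) = 0.512 + 0.623 − 0.241 = 0.894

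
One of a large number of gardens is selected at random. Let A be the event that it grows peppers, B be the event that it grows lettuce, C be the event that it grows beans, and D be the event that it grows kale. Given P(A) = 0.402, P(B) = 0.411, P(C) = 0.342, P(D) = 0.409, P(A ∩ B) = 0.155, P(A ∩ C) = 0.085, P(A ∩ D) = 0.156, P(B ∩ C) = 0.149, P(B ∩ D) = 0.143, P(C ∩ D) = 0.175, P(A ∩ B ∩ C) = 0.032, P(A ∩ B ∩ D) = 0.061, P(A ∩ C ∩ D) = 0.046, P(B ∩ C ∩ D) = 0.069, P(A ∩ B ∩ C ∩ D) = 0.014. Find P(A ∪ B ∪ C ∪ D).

By inclusion-exclusion,
P(A ∪ B ∪ C ∪ D) = 0.402 + 0.411 + 0.342 + 0.409 − 0.155 − 0.085 − 0.156 − 0.149 − 0.143 − 0.175 + 0.032 + 0.061 + 0.046 + 0.069 − 0.014 = 0.895

0.895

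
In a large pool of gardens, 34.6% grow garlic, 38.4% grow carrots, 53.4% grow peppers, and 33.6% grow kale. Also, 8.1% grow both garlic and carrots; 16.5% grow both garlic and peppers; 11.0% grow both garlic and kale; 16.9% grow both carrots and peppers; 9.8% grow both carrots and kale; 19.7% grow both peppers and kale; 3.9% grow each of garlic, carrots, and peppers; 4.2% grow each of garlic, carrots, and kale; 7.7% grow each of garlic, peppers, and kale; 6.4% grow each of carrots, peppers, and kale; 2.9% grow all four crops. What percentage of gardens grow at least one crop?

97.3%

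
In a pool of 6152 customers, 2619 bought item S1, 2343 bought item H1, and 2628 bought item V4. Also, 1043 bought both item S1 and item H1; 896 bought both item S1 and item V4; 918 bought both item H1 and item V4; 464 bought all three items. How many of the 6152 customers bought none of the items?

Using inclusion–exclusion:
|union| = 2619 + 2343 + 2628 − 1043 − 896 − 918 + 464 = 5197
None: 6152 − 5197 = 955

955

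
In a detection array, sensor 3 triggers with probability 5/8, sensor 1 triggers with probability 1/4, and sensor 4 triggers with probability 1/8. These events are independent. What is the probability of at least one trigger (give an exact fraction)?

193/256

P(none) = (1 − 5/8) × (1 − 1/4) × (1 − 1/8) = 3/8 × 3/4 × 7/8 = 63/256
P(at least one) = 1 − 63/256 = 193/256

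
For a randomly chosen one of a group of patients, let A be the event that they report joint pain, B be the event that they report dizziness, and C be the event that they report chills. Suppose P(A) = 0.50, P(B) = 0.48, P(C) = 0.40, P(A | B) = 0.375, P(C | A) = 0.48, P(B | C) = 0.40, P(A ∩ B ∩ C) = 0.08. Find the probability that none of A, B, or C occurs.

0.12

P(A ∩ B) = P(B)·P(A|B) = 0.48 × 0.375 = 0.18
P(A ∩ C) = P(A)·P(C|A) = 0.50 × 0.48 = 0.24
P(B ∩ C) = P(C)·P(B|C) = 0.40 × 0.40 = 0.16
Using inclusion–exclusion:
P(A ∪ B ∪ C) = 0.50 + 0.48 + 0.40 − 0.18 − 0.24 − 0.16 + 0.08 = 0.88
P(none) = 1 − 0.88 = 0.12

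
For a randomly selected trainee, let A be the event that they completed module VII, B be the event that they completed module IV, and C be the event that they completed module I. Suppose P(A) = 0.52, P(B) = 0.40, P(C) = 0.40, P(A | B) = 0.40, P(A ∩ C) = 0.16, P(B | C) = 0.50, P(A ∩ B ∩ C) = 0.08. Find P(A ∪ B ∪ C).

0.88

P(A ∩ B) = P(B)·P(A|B) = 0.40 × 0.40 = 0.16
P(B ∩ C) = P(C)·P(B|C) = 0.40 × 0.50 = 0.20
Apply inclusion-exclusion:
P(A ∪ B ∪ C) = 0.52 + 0.40 + 0.40 − 0.16 − 0.16 − 0.20 + 0.08 = 0.88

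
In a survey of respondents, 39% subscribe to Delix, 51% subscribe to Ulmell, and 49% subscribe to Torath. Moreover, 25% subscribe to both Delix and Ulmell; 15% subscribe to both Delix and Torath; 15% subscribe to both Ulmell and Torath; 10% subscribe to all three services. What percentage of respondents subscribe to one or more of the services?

94%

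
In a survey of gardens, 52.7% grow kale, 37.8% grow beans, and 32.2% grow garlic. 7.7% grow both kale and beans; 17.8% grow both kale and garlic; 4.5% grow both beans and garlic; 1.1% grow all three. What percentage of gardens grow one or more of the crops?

93.8%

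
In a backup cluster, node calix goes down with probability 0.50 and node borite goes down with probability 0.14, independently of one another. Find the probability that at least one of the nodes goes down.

Since the events are independent, P(none) is the product of the individual non-occurrence probabilities.
P(none) = (1 − 0.50) × (1 − 0.14) = 0.50 × 0.86 = 0.43
P(at least one) = 1 − 0.43 = 0.57

0.57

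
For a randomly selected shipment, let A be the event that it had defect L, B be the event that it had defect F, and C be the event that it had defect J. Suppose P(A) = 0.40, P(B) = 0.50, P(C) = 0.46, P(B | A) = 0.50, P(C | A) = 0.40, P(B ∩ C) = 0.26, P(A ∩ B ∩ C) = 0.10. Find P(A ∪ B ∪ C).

0.84

P(A ∩ B) = P(A)·P(B|A) = 0.40 × 0.50 = 0.20
P(A ∩ C) = P(A)·P(C|A) = 0.40 × 0.40 = 0.16
P(A ∪ B ∪ C) = 0.40 + 0.50 + 0.46 − 0.20 − 0.16 − 0.26 + 0.10 = 0.84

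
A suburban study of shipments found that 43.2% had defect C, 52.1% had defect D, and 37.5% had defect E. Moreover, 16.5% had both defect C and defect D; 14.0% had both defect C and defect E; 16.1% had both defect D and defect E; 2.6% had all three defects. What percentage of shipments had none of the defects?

P(at least one) = 43.2 + 52.1 + 37.5 − 16.5 − 14.0 − 16.1 + 2.6 = 88.8%
P(none) = 100% − 88.8% = 11.2%

11.2%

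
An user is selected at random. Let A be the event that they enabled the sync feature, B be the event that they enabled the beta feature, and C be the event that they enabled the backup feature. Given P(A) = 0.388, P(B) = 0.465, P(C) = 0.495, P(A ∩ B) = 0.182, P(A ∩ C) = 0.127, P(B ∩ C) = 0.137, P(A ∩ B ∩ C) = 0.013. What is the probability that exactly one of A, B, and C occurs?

0.495

P(exactly one) = 0.388 + 0.465 + 0.495 − 2·0.182 − 2·0.127 − 2·0.137 + 3·0.013 = 0.495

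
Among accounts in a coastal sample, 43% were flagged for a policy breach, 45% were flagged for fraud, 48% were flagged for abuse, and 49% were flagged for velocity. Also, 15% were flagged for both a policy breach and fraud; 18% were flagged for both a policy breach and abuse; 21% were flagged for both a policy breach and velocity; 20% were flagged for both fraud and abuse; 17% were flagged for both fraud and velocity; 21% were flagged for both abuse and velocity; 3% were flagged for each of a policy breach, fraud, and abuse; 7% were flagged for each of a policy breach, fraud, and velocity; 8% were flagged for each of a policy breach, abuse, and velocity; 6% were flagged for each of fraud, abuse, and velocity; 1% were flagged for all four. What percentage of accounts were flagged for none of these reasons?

4%

By inclusion-exclusion,
P(at least one) = 43 + 45 + 48 + 49 − 15 − 18 − 21 − 20 − 17 − 21 + 3 + 7 + 8 + 6 − 1 = 96%
P(none) = 100% − 96% = 4%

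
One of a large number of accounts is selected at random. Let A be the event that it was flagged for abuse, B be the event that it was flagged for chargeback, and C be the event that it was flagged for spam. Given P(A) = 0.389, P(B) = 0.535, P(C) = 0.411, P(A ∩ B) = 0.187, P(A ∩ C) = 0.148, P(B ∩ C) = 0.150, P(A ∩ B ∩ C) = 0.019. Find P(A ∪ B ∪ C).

Using inclusion–exclusion:
P(A ∪ B ∪ C) = 0.389 + 0.535 + 0.411 − 0.187 − 0.148 − 0.150 + 0.019 = 0.869

0.869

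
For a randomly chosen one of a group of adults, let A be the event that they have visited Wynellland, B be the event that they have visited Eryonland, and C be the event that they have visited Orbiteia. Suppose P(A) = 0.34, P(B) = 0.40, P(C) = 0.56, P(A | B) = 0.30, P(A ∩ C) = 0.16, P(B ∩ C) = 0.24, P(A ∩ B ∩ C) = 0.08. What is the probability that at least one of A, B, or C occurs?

0.86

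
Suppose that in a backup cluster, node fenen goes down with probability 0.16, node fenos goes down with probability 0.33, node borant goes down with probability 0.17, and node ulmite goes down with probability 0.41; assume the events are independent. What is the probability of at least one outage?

P(none) = (1 − 0.16) × (1 − 0.33) × (1 − 0.17) × (1 − 0.41) = 0.84 × 0.67 × 0.83 × 0.59 = 0.27560316
P(at least one) = 1 − 0.27560316 = 0.72439684

0.72439684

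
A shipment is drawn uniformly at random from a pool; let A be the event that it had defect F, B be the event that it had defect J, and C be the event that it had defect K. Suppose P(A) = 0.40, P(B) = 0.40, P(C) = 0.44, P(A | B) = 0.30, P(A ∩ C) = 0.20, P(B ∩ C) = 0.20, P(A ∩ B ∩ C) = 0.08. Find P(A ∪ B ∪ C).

0.80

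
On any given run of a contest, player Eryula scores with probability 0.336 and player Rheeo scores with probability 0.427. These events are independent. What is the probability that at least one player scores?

Independence gives P(none) = ∏(1 − pᵢ).
P(none) = (1 − 0.336) × (1 − 0.427) = 0.664 × 0.573 = 0.380472
P(at least one) = 1 − 0.380472 = 0.619528

0.619528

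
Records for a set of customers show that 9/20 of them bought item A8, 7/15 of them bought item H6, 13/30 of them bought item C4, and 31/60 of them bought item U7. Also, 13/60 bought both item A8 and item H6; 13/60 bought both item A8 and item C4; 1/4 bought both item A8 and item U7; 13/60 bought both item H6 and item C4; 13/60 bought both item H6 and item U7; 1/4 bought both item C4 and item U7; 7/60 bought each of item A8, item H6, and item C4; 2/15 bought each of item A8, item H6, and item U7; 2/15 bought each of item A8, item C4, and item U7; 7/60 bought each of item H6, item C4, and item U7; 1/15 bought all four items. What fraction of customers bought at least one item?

P(at least one) = 9/20 + 7/15 + 13/30 + 31/60 − 13/60 − 13/60 − 1/4 − 13/60 − 13/60 − 1/4 + 7/60 + 2/15 + 2/15 + 7/60 − 1/15 = 14/15

14/15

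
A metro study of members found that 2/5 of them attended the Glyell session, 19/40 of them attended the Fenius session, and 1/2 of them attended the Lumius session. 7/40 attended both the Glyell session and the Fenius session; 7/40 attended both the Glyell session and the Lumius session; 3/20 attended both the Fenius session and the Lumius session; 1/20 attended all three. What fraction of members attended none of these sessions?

P(at least one) = 2/5 + 19/40 + 1/2 − 7/40 − 7/40 − 3/20 + 1/20 = 37/40
P(none) = 1 − 37/40 = 3/40

3/40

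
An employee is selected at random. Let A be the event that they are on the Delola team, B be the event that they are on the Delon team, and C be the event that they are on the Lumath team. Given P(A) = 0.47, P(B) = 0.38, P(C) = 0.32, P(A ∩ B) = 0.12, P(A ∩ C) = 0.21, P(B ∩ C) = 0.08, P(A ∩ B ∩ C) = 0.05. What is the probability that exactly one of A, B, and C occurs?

0.50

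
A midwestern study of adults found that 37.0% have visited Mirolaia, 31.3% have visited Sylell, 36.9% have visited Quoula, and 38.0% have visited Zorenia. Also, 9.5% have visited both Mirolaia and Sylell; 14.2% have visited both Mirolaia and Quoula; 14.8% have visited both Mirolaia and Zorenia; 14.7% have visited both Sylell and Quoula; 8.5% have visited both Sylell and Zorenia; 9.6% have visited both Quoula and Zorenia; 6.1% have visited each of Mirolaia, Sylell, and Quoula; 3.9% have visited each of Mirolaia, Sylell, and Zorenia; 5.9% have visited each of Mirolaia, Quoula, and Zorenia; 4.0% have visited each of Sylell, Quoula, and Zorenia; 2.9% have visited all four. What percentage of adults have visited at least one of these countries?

88.9%

Apply inclusion-exclusion:
P(≥1) = 37.0 + 31.3 + 36.9 + 38.0 − 9.5 − 14.2 − 14.8 − 14.7 − 8.5 − 9.6 + 6.1 + 3.9 + 5.9 + 4.0 − 2.9 = 88.9%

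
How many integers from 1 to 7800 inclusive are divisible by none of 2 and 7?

⌊7800/2⌋ + ⌊7800/7⌋ − ⌊7800/14⌋ = 3900 + 1114 − 557 = 4457
7800 − 4457 = 3343

3343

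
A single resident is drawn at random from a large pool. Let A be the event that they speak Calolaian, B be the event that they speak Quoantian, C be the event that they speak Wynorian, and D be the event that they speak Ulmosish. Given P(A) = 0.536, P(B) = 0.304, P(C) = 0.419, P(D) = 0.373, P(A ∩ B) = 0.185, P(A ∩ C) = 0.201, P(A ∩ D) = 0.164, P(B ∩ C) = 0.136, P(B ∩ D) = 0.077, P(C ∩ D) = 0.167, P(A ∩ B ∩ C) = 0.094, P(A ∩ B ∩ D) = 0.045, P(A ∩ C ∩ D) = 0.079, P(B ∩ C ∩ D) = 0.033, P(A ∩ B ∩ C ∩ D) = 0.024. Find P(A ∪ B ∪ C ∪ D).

0.929

By inclusion-exclusion,
P(A ∪ B ∪ C ∪ D) = 0.536 + 0.304 + 0.419 + 0.373 − 0.185 − 0.201 − 0.164 − 0.136 − 0.077 − 0.167 + 0.094 + 0.045 + 0.079 + 0.033 − 0.024 = 0.929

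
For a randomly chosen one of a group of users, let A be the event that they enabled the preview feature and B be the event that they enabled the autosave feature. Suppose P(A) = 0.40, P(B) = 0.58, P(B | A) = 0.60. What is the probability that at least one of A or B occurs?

0.74

P(A ∩ B) = P(A)·P(B|A) = 0.40 × 0.60 = 0.24
By inclusion–exclusion:
P(A ∪ B) = 0.40 + 0.58 − 0.24 = 0.74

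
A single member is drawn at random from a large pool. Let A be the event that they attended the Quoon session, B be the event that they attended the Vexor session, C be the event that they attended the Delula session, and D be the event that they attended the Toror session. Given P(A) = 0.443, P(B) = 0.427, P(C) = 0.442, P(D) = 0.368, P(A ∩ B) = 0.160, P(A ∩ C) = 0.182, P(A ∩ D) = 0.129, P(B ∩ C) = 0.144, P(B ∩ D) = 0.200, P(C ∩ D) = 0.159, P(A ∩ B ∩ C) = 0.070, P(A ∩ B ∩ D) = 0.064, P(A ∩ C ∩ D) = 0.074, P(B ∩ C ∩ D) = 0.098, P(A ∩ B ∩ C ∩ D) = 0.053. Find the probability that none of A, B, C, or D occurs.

Apply inclusion-exclusion:
P(A ∪ B ∪ C ∪ D) = 0.443 + 0.427 + 0.442 + 0.368 − 0.160 − 0.182 − 0.129 − 0.144 − 0.200 − 0.159 + 0.070 + 0.064 + 0.074 + 0.098 − 0.053 = 0.959
P(none) = 1 − 0.959 = 0.041

0.041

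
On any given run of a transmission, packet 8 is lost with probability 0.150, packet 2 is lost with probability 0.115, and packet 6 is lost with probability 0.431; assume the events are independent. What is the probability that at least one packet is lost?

P(none) = (1 − 0.150) × (1 − 0.115) × (1 − 0.431) = 0.850 × 0.885 × 0.569 = 0.42803025
P(at least one) = 1 − 0.42803025 = 0.57196975

0.57196975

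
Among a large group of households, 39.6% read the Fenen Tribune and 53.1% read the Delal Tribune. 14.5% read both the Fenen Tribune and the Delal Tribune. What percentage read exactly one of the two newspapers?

Using the inclusion–exclusion count for exactly one event:
P(exactly one) = 39.6 + 53.1 − 2·14.5 = 63.7%

63.7%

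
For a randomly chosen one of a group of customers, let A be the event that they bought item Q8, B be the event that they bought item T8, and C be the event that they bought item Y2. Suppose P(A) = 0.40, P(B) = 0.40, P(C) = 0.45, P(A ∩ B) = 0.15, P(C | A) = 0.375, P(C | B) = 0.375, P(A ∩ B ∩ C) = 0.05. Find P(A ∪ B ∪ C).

0.85

P(A ∩ C) = P(A)·P(C|A) = 0.40 × 0.375 = 0.15
P(B ∩ C) = P(B)·P(C|B) = 0.40 × 0.375 = 0.15
By inclusion-exclusion,
P(A ∪ B ∪ C) = 0.40 + 0.40 + 0.45 − 0.15 − 0.15 − 0.15 + 0.05 = 0.85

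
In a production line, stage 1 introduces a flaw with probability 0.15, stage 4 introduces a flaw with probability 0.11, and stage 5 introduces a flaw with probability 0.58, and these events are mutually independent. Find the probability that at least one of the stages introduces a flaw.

P(none) = (1 − 0.15) × (1 − 0.11) × (1 − 0.58) = 0.85 × 0.89 × 0.42 = 0.31773
P(at least one) = 1 − 0.31773 = 0.68227

0.68227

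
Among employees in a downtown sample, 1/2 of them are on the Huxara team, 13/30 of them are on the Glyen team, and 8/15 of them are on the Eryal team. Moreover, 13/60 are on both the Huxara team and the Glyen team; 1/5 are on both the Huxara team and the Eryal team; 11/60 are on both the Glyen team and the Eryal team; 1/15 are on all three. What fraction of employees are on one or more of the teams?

14/15

By inclusion–exclusion:
P(≥1) = 1/2 + 13/30 + 8/15 − 13/60 − 1/5 − 11/60 + 1/15 = 14/15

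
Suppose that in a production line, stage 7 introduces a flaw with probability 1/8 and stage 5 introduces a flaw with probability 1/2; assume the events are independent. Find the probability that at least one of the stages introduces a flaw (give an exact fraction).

P(none) = (1 − 1/8) × (1 − 1/2) = 7/8 × 1/2 = 7/16
P(at least one) = 1 − 7/16 = 9/16

9/16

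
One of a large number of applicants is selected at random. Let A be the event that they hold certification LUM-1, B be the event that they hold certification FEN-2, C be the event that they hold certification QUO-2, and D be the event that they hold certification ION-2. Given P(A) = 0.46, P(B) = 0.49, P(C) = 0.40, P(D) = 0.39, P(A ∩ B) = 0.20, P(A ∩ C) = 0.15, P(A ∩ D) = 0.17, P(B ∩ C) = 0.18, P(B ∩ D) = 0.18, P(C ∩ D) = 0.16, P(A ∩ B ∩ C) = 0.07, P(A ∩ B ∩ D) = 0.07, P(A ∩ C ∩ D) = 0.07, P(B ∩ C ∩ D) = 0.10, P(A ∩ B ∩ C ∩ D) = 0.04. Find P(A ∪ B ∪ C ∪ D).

P(A ∪ B ∪ C ∪ D) = 0.46 + 0.49 + 0.40 + 0.39 − 0.20 − 0.15 − 0.17 − 0.18 − 0.18 − 0.16 + 0.07 + 0.07 + 0.07 + 0.10 − 0.04 = 0.97

0.97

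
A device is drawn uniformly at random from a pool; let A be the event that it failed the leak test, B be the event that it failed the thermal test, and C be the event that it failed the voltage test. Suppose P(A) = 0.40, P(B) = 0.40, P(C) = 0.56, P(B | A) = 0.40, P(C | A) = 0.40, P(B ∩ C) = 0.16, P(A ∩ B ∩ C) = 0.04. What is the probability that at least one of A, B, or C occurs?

P(A ∩ B) = P(A)·P(B|A) = 0.40 × 0.40 = 0.16
P(A ∩ C) = P(A)·P(C|A) = 0.40 × 0.40 = 0.16
Apply inclusion-exclusion:
P(A ∪ B ∪ C) = 0.40 + 0.40 + 0.56 − 0.16 − 0.16 − 0.16 + 0.04 = 0.92

0.92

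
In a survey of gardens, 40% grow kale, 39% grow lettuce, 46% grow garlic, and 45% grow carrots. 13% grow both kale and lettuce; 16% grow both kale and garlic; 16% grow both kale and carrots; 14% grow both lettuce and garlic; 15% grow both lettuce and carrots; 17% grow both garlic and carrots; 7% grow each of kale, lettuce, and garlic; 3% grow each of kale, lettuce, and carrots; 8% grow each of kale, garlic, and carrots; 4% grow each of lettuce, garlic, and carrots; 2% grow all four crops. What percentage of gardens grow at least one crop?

99%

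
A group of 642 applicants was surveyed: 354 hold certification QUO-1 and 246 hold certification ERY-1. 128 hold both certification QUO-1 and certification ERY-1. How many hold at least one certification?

|union| = 354 + 246 − 128 = 472

472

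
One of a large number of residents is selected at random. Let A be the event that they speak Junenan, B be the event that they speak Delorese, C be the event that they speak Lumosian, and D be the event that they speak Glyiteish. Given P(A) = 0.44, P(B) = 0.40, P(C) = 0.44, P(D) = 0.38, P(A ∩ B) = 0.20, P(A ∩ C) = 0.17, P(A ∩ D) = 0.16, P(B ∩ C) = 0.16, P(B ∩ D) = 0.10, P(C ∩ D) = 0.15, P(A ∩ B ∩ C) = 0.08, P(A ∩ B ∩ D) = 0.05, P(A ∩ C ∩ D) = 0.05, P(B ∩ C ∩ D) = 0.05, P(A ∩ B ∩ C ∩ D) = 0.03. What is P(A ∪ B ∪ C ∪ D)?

0.92

Using inclusion–exclusion:
P(A ∪ B ∪ C ∪ D) = 0.44 + 0.40 + 0.44 + 0.38 − 0.20 − 0.17 − 0.16 − 0.16 − 0.10 − 0.15 + 0.08 + 0.05 + 0.05 + 0.05 − 0.03 = 0.92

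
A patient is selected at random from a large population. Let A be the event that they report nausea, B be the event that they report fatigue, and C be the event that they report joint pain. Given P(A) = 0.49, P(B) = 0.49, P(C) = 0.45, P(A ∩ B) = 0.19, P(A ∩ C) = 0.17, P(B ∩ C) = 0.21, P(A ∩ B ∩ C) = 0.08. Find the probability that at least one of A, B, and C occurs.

Using inclusion–exclusion:
P(A ∪ B ∪ C) = 0.49 + 0.49 + 0.45 − 0.19 − 0.17 − 0.21 + 0.08 = 0.94

0.94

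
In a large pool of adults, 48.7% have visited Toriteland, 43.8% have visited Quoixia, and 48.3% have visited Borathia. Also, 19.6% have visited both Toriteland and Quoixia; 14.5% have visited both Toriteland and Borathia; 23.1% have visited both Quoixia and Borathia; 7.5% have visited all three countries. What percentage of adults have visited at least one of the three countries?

91.1%

By inclusion-exclusion,
P(≥1) = 48.7 + 43.8 + 48.3 − 19.6 − 14.5 − 23.1 + 7.5 = 91.1%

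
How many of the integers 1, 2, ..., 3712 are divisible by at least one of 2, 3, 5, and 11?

2812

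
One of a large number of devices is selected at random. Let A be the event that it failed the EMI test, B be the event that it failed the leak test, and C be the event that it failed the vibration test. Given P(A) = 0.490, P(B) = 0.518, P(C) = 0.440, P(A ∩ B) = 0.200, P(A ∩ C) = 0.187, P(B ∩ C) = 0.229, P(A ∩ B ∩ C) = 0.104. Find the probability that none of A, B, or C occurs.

0.064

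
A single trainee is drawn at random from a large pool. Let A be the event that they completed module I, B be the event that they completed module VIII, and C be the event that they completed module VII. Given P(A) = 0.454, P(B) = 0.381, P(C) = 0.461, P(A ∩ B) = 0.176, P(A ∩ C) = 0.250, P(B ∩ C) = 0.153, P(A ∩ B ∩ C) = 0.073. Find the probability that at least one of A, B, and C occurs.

0.790

P(A ∪ B ∪ C) = 0.454 + 0.381 + 0.461 − 0.176 − 0.250 − 0.153 + 0.073 = 0.790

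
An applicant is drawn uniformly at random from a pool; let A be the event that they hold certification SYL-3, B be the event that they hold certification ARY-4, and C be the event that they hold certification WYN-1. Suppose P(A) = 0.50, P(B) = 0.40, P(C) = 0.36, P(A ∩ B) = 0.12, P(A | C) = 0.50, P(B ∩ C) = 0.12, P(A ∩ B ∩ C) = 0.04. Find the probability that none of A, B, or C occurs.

P(A ∩ C) = P(C)·P(A|C) = 0.36 × 0.50 = 0.18
By inclusion-exclusion,
P(A ∪ B ∪ C) = 0.50 + 0.40 + 0.36 − 0.12 − 0.18 − 0.12 + 0.04 = 0.88
P(none) = 1 − 0.88 = 0.12

0.12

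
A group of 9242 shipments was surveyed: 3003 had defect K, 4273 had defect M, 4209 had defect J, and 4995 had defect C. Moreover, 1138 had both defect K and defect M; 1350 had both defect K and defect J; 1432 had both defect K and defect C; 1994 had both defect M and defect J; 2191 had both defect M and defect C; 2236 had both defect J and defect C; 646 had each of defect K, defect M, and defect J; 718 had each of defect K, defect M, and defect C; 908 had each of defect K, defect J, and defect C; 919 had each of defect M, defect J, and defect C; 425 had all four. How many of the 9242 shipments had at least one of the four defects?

|union| = 3003 + 4273 + 4209 + 4995 − 1138 − 1350 − 1432 − 1994 − 2191 − 2236 + 646 + 718 + 908 + 919 − 425 = 8905

8905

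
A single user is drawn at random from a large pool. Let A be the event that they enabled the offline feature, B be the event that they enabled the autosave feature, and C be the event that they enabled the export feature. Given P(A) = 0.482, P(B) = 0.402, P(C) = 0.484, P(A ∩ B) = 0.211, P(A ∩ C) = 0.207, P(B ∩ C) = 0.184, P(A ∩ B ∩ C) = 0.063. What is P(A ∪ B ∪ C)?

By inclusion-exclusion,
P(A ∪ B ∪ C) = 0.482 + 0.402 + 0.484 − 0.211 − 0.207 − 0.184 + 0.063 = 0.829

0.829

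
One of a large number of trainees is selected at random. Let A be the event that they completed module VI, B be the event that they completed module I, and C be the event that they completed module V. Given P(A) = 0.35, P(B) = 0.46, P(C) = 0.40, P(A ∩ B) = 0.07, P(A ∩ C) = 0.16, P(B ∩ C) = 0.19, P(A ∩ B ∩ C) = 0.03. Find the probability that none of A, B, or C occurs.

P(A ∪ B ∪ C) = 0.35 + 0.46 + 0.40 − 0.07 − 0.16 − 0.19 + 0.03 = 0.82
P(none) = 1 − 0.82 = 0.18

0.18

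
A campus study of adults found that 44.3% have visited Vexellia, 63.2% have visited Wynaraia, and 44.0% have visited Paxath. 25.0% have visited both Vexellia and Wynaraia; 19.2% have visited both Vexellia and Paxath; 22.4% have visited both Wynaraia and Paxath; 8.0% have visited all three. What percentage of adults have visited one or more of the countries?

Apply inclusion-exclusion:
P(at least one) = 44.3 + 63.2 + 44.0 − 25.0 − 19.2 − 22.4 + 8.0 = 92.9%

92.9%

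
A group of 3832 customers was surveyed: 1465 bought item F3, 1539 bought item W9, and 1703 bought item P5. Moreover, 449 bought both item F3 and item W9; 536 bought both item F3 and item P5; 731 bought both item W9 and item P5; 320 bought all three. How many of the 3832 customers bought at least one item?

By inclusion–exclusion:
|union| = 1465 + 1539 + 1703 − 449 − 536 − 731 + 320 = 3311

3311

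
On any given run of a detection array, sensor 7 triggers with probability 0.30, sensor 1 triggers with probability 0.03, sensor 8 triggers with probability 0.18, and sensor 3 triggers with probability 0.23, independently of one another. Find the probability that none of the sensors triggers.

P(none) = (1 − 0.30) × (1 − 0.03) × (1 − 0.18) × (1 − 0.23) = 0.70 × 0.97 × 0.82 × 0.77 = 0.4287206

0.4287206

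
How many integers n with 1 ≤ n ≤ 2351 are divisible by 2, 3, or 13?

By inclusion–exclusion:
1175 + 783 + 180 − 391 − 90 − 60 + 30 = 1627

1627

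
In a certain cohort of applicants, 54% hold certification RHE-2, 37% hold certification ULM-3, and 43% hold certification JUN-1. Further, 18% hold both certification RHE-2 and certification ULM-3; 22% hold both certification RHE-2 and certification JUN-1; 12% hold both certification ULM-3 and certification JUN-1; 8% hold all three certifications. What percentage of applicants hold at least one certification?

P(union) = 54 + 37 + 43 − 18 − 22 − 12 + 8 = 90%

90%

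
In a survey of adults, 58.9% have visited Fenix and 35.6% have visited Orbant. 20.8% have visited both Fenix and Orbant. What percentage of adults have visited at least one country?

73.7%

P(≥1) = 58.9 + 35.6 − 20.8 = 73.7%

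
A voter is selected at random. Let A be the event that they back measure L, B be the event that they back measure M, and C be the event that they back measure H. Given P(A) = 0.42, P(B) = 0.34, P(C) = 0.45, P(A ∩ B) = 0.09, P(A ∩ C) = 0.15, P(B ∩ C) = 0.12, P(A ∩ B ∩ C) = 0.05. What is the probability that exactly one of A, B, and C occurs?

0.64

P(exactly one) = 0.42 + 0.34 + 0.45 − 2·0.09 − 2·0.15 − 2·0.12 + 3·0.05 = 0.64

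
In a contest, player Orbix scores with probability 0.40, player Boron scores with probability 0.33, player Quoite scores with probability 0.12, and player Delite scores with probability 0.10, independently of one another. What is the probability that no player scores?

0.318384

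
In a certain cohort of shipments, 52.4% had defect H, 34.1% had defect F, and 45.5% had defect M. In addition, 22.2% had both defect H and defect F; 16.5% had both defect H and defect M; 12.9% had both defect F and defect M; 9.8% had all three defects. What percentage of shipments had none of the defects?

9.8%

P(at least one) = 52.4 + 34.1 + 45.5 − 22.2 − 16.5 − 12.9 + 9.8 = 90.2%
P(none) = 100% − 90.2% = 9.8%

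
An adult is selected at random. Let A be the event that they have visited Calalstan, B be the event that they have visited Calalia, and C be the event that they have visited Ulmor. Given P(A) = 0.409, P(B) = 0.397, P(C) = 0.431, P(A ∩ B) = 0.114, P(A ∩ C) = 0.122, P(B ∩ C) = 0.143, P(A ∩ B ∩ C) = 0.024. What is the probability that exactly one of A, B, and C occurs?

0.551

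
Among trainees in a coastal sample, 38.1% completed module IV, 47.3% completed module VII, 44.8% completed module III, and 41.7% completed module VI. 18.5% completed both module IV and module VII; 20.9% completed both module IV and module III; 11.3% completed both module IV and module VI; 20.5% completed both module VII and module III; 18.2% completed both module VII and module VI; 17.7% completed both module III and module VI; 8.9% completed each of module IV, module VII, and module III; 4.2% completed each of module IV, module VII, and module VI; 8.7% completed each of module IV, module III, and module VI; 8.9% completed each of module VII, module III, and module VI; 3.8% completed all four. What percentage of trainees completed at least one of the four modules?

P(≥1) = 38.1 + 47.3 + 44.8 + 41.7 − 18.5 − 20.9 − 11.3 − 20.5 − 18.2 − 17.7 + 8.9 + 4.2 + 8.7 + 8.9 − 3.8 = 91.7%

91.7%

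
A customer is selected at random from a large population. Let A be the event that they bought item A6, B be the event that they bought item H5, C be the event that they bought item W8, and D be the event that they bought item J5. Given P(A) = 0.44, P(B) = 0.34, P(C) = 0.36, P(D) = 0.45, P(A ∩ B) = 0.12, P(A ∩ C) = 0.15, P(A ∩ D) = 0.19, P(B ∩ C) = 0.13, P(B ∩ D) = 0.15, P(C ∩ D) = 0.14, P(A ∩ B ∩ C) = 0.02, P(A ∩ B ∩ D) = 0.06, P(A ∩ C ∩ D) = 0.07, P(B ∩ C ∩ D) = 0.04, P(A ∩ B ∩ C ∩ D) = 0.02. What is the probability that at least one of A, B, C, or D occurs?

0.88

Using inclusion–exclusion:
P(A ∪ B ∪ C ∪ D) = 0.44 + 0.34 + 0.36 + 0.45 − 0.12 − 0.15 − 0.19 − 0.13 − 0.15 − 0.14 + 0.02 + 0.06 + 0.07 + 0.04 − 0.02 = 0.88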